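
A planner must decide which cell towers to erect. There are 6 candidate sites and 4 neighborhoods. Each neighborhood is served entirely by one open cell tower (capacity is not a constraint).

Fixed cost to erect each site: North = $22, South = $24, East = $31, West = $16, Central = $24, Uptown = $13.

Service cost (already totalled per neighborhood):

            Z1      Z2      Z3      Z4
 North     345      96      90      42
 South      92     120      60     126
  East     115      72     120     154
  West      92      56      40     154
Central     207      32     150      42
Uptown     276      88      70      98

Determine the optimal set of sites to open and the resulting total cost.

Open West and Central; minimum total cost 246.

For any fixed open set, each neighborhood goes to its cheapest open site; total = fixed + service.
{West, Central}: Z1→West 92, Z2→Central 32, Z3→West 40, Z4→Central 42. Service 206; fixed 40; total 246.
{West, Central, Uptown}: Z1→West 92, Z2→Central 32, Z3→West 40, Z4→Central 42. Service 206; fixed 53; total 259.
{North, West}: Z1→West 92, Z2→West 56, Z3→West 40, Z4→North 42. Service 230; fixed 38; total 268.
{North, South, East, West, Central, Uptown}: service 206 + fixed 130 = 336
No other subset beats 246.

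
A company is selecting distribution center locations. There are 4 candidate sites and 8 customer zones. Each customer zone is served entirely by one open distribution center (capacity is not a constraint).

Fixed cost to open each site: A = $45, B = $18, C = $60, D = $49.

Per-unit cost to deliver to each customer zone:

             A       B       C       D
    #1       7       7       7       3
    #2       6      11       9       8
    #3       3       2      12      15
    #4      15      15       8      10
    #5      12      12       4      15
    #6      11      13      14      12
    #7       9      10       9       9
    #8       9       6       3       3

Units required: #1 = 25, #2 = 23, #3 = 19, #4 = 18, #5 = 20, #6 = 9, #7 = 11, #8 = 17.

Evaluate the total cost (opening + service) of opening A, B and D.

Each customer zone is assigned to its cheapest site among the open ones.
{A, B, D}: #1→D 3·25=75, #2→A 6·23=138, #3→B 2·19=38, #4→D 10·18=180, #5→A 12·20=240, #6→A 11·9=99, #7→A 9·11=99, #8→D 3·17=51. Service 920; fixed 112; total 1032.

Total cost: 1032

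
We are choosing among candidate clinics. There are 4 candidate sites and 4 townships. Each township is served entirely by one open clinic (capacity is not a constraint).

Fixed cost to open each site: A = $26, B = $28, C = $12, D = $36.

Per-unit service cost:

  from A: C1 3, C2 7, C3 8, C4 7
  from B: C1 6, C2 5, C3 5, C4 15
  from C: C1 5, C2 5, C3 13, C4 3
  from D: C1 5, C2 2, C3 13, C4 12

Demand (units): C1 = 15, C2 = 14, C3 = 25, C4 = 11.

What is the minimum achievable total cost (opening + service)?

Minimum total cost: 333

For any fixed open set, each township goes to its cheapest open site; total = fixed + service.
{A, B, C, D}: C1→A 3·15=45, C2→D 2·14=28, C3→B 5·25=125, C4→C 3·11=33. Service 231; fixed 102; total 333.
{B, C, D}: service 261 + fixed 76 = 337
{A, B, C}: C1→A 3·15=45, C2→B 5·14=70, C3→B 5·25=125, C4→C 3·11=33. Service 273; fixed 66; total 339.
{C}: service 503 + fixed 12 = 515
No other subset beats 333.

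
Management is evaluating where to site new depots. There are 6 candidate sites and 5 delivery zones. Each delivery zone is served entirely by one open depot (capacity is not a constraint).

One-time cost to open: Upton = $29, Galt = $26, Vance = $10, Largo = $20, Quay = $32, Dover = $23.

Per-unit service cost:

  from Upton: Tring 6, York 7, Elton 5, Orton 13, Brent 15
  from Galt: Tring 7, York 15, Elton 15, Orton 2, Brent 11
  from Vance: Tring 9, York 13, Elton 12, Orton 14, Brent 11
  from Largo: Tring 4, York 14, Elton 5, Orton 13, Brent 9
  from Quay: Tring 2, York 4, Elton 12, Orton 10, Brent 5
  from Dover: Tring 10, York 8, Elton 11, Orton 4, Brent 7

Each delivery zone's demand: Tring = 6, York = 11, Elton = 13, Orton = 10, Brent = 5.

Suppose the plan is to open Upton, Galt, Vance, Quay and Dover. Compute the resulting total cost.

Total cost: 286

Each delivery zone is assigned to its cheapest site among the open ones.
{Upton, Galt, Vance, Quay, Dover}: Tring→Quay 2·6=12, York→Quay 4·11=44, Elton→Upton 5·13=65, Orton→Galt 2·10=20, Brent→Quay 5·5=25. Service 166; fixed 120; total 286.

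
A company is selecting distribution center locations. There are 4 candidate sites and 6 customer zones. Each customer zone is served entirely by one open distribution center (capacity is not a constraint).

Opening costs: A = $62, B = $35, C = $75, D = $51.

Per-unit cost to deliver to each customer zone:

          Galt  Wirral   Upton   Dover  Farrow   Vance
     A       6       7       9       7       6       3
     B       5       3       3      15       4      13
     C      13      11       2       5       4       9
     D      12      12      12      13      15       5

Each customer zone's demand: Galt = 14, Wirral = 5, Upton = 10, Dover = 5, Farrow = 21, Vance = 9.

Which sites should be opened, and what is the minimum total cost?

Open A and B; minimum total cost 358.

For any fixed open set, each customer zone goes to its cheapest open site; total = fixed + service.
{A, B}: Galt→B 5·14=70, Wirral→B 3·5=15, Upton→B 3·10=30, Dover→A 7·5=35, Farrow→B 4·21=84, Vance→A 3·9=27. Service 261; fixed 97; total 358.
{B, D}: service 309 + fixed 86 = 395
{B, C}: Galt→B 5·14=70, Wirral→B 3·5=15, Upton→C 2·10=20, Dover→C 5·5=25, Farrow→B 4·21=84, Vance→C 9·9=81. Service 295; fixed 110; total 405.
{A, B, C, D}: Galt→B 5·14=70, Wirral→B 3·5=15, Upton→C 2·10=20, Dover→C 5·5=25, Farrow→B 4·21=84, Vance→A 3·9=27. Service 241; fixed 223; total 464.
(All 15 nonempty subsets were checked; A and B is lowest.)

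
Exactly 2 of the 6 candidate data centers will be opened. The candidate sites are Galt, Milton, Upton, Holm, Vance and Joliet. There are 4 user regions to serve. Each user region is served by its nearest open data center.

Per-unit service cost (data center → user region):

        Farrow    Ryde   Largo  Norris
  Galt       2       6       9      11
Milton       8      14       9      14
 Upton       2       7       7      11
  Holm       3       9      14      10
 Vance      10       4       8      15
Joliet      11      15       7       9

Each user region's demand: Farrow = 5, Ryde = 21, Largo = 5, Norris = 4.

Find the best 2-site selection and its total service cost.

With exactly 2 open, each user region uses its cheapest among the chosen.
{Upton, Vance}: Farrow→Upton 2·5=10, Ryde→Vance 4·21=84, Largo→Upton 7·5=35, Norris→Upton 11·4=44. Service cost 173.
{Galt, Vance}: service cost 178
{Holm, Vance}: service cost 179
Among all 15 size-2 choices, {Upton, Vance} is lowest.

Choose Upton and Vance; total service cost 173.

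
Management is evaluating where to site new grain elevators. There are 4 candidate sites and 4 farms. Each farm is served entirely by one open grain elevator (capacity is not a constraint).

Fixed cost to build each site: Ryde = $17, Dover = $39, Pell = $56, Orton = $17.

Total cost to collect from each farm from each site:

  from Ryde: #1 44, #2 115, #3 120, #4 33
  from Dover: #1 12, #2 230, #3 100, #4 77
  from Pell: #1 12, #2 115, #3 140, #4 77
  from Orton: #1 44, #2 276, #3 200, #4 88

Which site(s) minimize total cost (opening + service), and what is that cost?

Open Ryde and Dover; minimum total cost 316.

For any fixed open set, each farm goes to its cheapest open site; total = fixed + service.
{Ryde, Dover}: #1→Dover 12, #2→Ryde 115, #3→Dover 100, #4→Ryde 33. Service 260; fixed 56; total 316.
{Ryde}: service 312 + fixed 17 = 329
{Ryde, Dover, Orton}: service 260 + fixed 73 = 333
{Ryde, Dover, Pell, Orton}: #1→Dover 12, #2→Ryde 115, #3→Dover 100, #4→Ryde 33. Service 260; fixed 129; total 389.
No other subset beats 316.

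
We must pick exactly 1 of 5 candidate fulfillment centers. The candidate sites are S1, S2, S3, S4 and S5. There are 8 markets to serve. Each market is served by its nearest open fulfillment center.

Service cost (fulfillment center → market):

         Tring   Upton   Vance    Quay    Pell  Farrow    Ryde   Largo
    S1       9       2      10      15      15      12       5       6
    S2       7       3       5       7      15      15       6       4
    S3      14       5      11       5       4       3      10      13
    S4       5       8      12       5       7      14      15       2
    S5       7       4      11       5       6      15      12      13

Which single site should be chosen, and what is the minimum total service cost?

Choose S2 only; total service cost 62.

With exactly 1 open, each market uses its cheapest among the chosen.
{S2}: Tring→S2 7, Upton→S2 3, Vance→S2 5, Quay→S2 7, Pell→S2 15, Farrow→S2 15, Ryde→S2 6, Largo→S2 4. Service cost 62.
{S3}: service cost 65
{S4}: service cost 68
Among all 5 size-1 choices, {S2} is lowest.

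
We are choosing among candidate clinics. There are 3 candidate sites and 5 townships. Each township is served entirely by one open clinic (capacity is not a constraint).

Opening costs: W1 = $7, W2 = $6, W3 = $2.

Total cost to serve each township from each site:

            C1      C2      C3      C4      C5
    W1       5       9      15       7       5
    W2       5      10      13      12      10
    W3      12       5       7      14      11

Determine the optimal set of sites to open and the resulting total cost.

For any fixed open set, each township goes to its cheapest open site; total = fixed + service.
{W1, W3}: C1→W1 5, C2→W3 5, C3→W3 7, C4→W1 7, C5→W1 5. Service 29; fixed 9; total 38.
{W1, W2, W3}: C1→W1 5, C2→W3 5, C3→W3 7, C4→W1 7, C5→W1 5. Service 29; fixed 15; total 44.
{W2, W3}: service 39 + fixed 8 = 47
{W3}: service 49 + fixed 2 = 51
(All 7 nonempty subsets were checked; W1 and W3 is lowest.)

Open W1 and W3; minimum total cost 38.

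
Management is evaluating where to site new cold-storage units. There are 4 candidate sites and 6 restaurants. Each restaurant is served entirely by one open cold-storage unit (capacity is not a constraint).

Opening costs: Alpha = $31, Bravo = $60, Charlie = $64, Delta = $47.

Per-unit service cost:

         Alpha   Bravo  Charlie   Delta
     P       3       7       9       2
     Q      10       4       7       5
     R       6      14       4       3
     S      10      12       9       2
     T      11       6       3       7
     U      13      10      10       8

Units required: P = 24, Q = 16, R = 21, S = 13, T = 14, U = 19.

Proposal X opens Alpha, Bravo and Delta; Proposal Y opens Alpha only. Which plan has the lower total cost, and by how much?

Proposal X: {Alpha, Bravo, Delta}: P→Delta 2·24=48, Q→Bravo 4·16=64, R→Delta 3·21=63, S→Delta 2·13=26, T→Bravo 6·14=84, U→Delta 8·19=152. Service 437; fixed 138; total 575.
Proposal Y: {Alpha}: P→Alpha 3·24=72, Q→Alpha 10·16=160, R→Alpha 6·21=126, S→Alpha 10·13=130, T→Alpha 11·14=154, U→Alpha 13·19=247. Service 889; fixed 31; total 920.
Difference: |575 − 920| = 345.

Proposal X is cheaper by 345.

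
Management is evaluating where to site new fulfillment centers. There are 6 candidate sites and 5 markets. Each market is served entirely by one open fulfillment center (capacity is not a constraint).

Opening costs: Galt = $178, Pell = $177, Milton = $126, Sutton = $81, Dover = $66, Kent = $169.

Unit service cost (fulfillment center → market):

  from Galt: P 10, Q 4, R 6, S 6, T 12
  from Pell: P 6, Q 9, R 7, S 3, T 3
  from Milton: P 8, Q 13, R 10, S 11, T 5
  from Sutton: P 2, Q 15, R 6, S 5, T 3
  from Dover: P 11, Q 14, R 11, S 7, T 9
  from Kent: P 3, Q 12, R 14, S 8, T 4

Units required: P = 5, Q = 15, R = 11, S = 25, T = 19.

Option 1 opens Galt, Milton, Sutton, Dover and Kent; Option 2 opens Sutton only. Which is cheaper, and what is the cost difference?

Option 2 is cheaper by 374.

Option 1: {Galt, Milton, Sutton, Dover, Kent}: P→Sutton 2·5=10, Q→Galt 4·15=60, R→Galt 6·11=66, S→Sutton 5·25=125, T→Sutton 3·19=57. Service 318; fixed 620; total 938.
Option 2: {Sutton}: P→Sutton 2·5=10, Q→Sutton 15·15=225, R→Sutton 6·11=66, S→Sutton 5·25=125, T→Sutton 3·19=57. Service 483; fixed 81; total 564.
Difference: |938 − 564| = 374.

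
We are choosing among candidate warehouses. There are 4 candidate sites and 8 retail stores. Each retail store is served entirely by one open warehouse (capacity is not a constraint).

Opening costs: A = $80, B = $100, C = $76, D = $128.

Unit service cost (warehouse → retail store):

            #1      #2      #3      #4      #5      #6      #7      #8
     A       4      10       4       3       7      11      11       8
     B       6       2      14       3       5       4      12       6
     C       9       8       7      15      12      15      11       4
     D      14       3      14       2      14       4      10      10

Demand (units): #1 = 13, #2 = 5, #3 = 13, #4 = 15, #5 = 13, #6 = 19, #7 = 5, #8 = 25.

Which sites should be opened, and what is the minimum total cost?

Open A and B; minimum total cost 685.

For any fixed open set, each retail store goes to its cheapest open site; total = fixed + service.
{A, B}: #1→A 4·13=52, #2→B 2·5=10, #3→A 4·13=52, #4→A 3·15=45, #5→B 5·13=65, #6→B 4·19=76, #7→A 11·5=55, #8→B 6·25=150. Service 505; fixed 180; total 685.
{B, C}: service 520 + fixed 176 = 696
{A, B, C}: service 455 + fixed 256 = 711
{A, B, C, D}: service 435 + fixed 384 = 819
(All 15 nonempty subsets were checked; A and B is lowest.)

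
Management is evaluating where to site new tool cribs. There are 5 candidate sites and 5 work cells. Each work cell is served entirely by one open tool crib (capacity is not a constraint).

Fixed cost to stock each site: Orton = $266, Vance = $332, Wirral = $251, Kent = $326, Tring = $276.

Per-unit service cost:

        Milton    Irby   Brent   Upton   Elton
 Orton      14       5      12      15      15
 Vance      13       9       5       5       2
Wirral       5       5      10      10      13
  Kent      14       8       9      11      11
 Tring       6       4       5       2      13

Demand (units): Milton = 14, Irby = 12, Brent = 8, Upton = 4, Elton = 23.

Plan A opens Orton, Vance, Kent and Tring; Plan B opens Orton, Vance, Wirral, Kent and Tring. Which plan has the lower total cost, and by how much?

Plan A is cheaper by 237.

Plan A: {Orton, Vance, Kent, Tring}: Milton→Tring 6·14=84, Irby→Tring 4·12=48, Brent→Vance 5·8=40, Upton→Tring 2·4=8, Elton→Vance 2·23=46. Service 226; fixed 1200; total 1426.
Plan B: {Orton, Vance, Wirral, Kent, Tring}: Milton→Wirral 5·14=70, Irby→Tring 4·12=48, Brent→Vance 5·8=40, Upton→Tring 2·4=8, Elton→Vance 2·23=46. Service 212; fixed 1451; total 1663.
Difference: |1426 − 1663| = 237.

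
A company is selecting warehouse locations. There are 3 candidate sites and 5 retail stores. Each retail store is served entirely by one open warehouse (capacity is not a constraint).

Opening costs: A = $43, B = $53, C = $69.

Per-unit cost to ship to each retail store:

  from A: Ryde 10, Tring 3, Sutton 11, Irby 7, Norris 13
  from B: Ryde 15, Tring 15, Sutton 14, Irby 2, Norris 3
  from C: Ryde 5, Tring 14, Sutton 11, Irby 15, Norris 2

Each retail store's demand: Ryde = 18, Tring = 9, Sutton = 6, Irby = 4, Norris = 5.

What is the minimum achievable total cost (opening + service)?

Minimum total cost: 333

For any fixed open set, each retail store goes to its cheapest open site; total = fixed + service.
{A, C}: Ryde→C 5·18=90, Tring→A 3·9=27, Sutton→A 11·6=66, Irby→A 7·4=28, Norris→C 2·5=10. Service 221; fixed 112; total 333.
{A, B, C}: Ryde→C 5·18=90, Tring→A 3·9=27, Sutton→A 11·6=66, Irby→B 2·4=8, Norris→C 2·5=10. Service 201; fixed 165; total 366.
{A, B}: service 296 + fixed 96 = 392
{A}: Ryde→A 10·18=180, Tring→A 3·9=27, Sutton→A 11·6=66, Irby→A 7·4=28, Norris→A 13·5=65. Service 366; fixed 43; total 409.
No other subset beats 333.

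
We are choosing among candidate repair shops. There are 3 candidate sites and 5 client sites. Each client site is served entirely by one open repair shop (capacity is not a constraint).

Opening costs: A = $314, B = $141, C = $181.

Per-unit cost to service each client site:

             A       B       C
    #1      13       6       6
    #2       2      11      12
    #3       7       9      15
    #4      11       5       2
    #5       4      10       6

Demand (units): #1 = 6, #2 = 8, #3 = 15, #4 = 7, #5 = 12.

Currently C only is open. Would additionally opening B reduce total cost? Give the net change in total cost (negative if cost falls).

Current service cost with {C}: 443.
Adding B: each client site re-picks its cheapest; new service cost 345, saving 98.
Extra fixed cost: 141. Net change = 141 − 98 = 43.
(Totals: 624 → 667.)

No — net change +43 (cost rises by 43).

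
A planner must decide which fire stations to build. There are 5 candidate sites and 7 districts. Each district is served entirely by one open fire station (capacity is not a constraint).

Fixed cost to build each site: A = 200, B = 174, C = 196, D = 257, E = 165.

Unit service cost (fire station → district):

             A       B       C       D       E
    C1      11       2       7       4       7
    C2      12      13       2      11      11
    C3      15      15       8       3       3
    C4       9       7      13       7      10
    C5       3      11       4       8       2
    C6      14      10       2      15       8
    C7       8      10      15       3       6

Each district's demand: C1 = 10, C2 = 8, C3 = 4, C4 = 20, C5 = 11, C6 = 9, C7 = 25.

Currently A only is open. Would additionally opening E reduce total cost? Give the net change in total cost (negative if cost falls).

Current service cost with {A}: 805.
Adding E: each district re-picks its cheapest; new service cost 594, saving 211.
Extra fixed cost: 165. Net change = 165 − 211 = -46.
(Totals: 1005 → 959.)

Yes — net change −46 (cost falls by 46).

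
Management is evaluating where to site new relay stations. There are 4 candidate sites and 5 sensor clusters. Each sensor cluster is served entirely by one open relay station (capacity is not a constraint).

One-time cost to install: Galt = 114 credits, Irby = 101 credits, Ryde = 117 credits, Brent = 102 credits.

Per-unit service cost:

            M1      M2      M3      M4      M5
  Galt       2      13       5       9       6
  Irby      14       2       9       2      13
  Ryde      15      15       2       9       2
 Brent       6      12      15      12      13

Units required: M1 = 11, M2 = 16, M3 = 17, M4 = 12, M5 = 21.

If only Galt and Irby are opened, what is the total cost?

Total cost: 504

Each sensor cluster is assigned to its cheapest site among the open ones.
{Galt, Irby}: M1→Galt 2·11=22, M2→Irby 2·16=32, M3→Galt 5·17=85, M4→Irby 2·12=24, M5→Galt 6·21=126. Service 289; fixed 215; total 504.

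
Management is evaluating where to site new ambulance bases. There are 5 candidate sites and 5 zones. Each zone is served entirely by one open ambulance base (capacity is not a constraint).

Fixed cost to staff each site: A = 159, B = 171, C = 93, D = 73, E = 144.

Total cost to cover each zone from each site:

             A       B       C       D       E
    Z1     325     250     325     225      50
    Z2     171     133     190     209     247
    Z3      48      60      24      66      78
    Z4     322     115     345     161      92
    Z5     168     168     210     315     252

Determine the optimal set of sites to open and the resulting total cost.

For any fixed open set, each zone goes to its cheapest open site; total = fixed + service.
{C, E}: Z1→E 50, Z2→C 190, Z3→C 24, Z4→E 92, Z5→C 210. Service 566; fixed 237; total 803.
{B, E}: service 503 + fixed 315 = 818
{A, E}: Z1→E 50, Z2→A 171, Z3→A 48, Z4→E 92, Z5→A 168. Service 529; fixed 303; total 832.
{A, B, C, D, E}: service 467 + fixed 640 = 1107
No other subset beats 803.

Open C and E; minimum total cost 803.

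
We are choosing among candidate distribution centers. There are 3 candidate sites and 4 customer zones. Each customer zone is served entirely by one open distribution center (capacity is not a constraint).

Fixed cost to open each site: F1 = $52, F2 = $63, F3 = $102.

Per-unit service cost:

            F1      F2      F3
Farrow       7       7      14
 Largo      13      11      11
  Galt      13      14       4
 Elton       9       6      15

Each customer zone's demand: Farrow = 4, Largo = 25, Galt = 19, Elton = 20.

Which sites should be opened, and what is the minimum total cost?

For any fixed open set, each customer zone goes to its cheapest open site; total = fixed + service.
{F2, F3}: Farrow→F2 7·4=28, Largo→F2 11·25=275, Galt→F3 4·19=76, Elton→F2 6·20=120. Service 499; fixed 165; total 664.
{F1, F3}: service 559 + fixed 154 = 713
{F1, F2, F3}: Farrow→F1 7·4=28, Largo→F2 11·25=275, Galt→F3 4·19=76, Elton→F2 6·20=120. Service 499; fixed 217; total 716.
{F1}: Farrow→F1 7·4=28, Largo→F1 13·25=325, Galt→F1 13·19=247, Elton→F1 9·20=180. Service 780; fixed 52; total 832.
(All 7 nonempty subsets were checked; F2 and F3 is lowest.)

Open F2 and F3; minimum total cost 664.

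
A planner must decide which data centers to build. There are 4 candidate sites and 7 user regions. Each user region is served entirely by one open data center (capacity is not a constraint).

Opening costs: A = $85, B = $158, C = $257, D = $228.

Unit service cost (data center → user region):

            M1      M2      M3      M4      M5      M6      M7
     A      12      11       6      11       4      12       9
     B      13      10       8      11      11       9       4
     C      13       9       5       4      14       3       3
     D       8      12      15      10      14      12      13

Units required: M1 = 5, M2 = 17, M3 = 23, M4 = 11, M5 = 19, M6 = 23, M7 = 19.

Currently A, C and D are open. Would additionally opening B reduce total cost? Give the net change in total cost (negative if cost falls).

Current service cost with {A, C, D}: 554.
Adding B: each user region re-picks its cheapest; new service cost 554, saving 0.
Extra fixed cost: 158. Net change = 158 − 0 = 158.
(Totals: 1124 → 1282.)

No — net change +158 (cost rises by 158).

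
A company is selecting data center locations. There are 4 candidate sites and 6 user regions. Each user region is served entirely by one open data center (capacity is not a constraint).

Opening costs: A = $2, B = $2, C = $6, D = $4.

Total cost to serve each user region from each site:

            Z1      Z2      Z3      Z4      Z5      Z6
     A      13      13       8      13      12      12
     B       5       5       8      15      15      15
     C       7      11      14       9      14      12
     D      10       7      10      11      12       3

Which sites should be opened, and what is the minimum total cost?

For any fixed open set, each user region goes to its cheapest open site; total = fixed + service.
{B, D}: Z1→B 5, Z2→B 5, Z3→B 8, Z4→D 11, Z5→D 12, Z6→D 3. Service 44; fixed 6; total 50.
{A, B, D}: Z1→B 5, Z2→B 5, Z3→A 8, Z4→D 11, Z5→A 12, Z6→D 3. Service 44; fixed 8; total 52.
{B, C, D}: service 42 + fixed 12 = 54
{A, B, C, D}: Z1→B 5, Z2→B 5, Z3→A 8, Z4→C 9, Z5→A 12, Z6→D 3. Service 42; fixed 14; total 56.
No other subset beats 50.

Open B and D; minimum total cost 50.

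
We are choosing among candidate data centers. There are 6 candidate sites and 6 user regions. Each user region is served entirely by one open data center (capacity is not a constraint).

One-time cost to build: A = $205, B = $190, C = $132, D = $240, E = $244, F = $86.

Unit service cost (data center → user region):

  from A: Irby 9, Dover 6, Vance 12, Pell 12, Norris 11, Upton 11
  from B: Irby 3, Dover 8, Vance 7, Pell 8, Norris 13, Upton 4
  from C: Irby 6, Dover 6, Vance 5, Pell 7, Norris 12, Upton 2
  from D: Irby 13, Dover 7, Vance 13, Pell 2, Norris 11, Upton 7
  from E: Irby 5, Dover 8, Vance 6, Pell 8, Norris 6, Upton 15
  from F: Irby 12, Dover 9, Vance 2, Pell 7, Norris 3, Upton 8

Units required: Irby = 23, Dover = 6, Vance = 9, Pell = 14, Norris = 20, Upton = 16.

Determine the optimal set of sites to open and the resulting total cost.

Open C and F; minimum total cost 600.

For any fixed open set, each user region goes to its cheapest open site; total = fixed + service.
{C, F}: Irby→C 6·23=138, Dover→C 6·6=36, Vance→F 2·9=18, Pell→C 7·14=98, Norris→F 3·20=60, Upton→C 2·16=32. Service 382; fixed 218; total 600.
{B, F}: Irby→B 3·23=69, Dover→B 8·6=48, Vance→F 2·9=18, Pell→F 7·14=98, Norris→F 3·20=60, Upton→B 4·16=64. Service 357; fixed 276; total 633.
{F}: Irby→F 12·23=276, Dover→F 9·6=54, Vance→F 2·9=18, Pell→F 7·14=98, Norris→F 3·20=60, Upton→F 8·16=128. Service 634; fixed 86; total 720.
{A, B, C, D, E, F}: Irby→B 3·23=69, Dover→A 6·6=36, Vance→F 2·9=18, Pell→D 2·14=28, Norris→F 3·20=60, Upton→C 2·16=32. Service 243; fixed 1097; total 1340.
No other subset beats 600.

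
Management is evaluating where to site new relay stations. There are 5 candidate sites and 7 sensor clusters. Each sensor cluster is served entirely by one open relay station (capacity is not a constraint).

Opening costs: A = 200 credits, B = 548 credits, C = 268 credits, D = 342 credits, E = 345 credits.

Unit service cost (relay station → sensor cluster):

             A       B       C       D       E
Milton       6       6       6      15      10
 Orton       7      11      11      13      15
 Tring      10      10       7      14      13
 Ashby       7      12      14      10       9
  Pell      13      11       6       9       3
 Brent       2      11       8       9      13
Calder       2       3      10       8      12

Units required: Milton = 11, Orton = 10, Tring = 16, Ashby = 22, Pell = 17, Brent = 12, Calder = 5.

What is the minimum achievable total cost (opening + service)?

Minimum total cost: 905

For any fixed open set, each sensor cluster goes to its cheapest open site; total = fixed + service.
{A}: Milton→A 6·11=66, Orton→A 7·10=70, Tring→A 10·16=160, Ashby→A 7·22=154, Pell→A 13·17=221, Brent→A 2·12=24, Calder→A 2·5=10. Service 705; fixed 200; total 905.
{A, C}: service 538 + fixed 468 = 1006
{A, E}: Milton→A 6·11=66, Orton→A 7·10=70, Tring→A 10·16=160, Ashby→A 7·22=154, Pell→E 3·17=51, Brent→A 2·12=24, Calder→A 2·5=10. Service 535; fixed 545; total 1080.
{A, B, C, D, E}: service 487 + fixed 1703 = 2190
No other subset beats 905.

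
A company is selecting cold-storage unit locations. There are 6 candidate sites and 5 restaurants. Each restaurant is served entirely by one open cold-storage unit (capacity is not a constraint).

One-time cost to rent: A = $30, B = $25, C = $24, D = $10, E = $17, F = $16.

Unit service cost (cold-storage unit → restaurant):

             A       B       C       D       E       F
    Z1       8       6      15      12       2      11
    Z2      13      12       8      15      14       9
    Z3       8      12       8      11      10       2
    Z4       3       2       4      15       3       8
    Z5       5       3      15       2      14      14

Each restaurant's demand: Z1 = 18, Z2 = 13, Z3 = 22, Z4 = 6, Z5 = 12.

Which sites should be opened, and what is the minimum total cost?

For any fixed open set, each restaurant goes to its cheapest open site; total = fixed + service.
{D, E, F}: Z1→E 2·18=36, Z2→F 9·13=117, Z3→F 2·22=44, Z4→E 3·6=18, Z5→D 2·12=24. Service 239; fixed 43; total 282.
{C, D, E, F}: Z1→E 2·18=36, Z2→C 8·13=104, Z3→F 2·22=44, Z4→E 3·6=18, Z5→D 2·12=24. Service 226; fixed 67; total 293.
{B, D, E, F}: Z1→E 2·18=36, Z2→F 9·13=117, Z3→F 2·22=44, Z4→B 2·6=12, Z5→D 2·12=24. Service 233; fixed 68; total 301.
{A, B, C, D, E, F}: Z1→E 2·18=36, Z2→C 8·13=104, Z3→F 2·22=44, Z4→B 2·6=12, Z5→D 2·12=24. Service 220; fixed 122; total 342.
No other subset beats 282.

Open D, E and F; minimum total cost 282.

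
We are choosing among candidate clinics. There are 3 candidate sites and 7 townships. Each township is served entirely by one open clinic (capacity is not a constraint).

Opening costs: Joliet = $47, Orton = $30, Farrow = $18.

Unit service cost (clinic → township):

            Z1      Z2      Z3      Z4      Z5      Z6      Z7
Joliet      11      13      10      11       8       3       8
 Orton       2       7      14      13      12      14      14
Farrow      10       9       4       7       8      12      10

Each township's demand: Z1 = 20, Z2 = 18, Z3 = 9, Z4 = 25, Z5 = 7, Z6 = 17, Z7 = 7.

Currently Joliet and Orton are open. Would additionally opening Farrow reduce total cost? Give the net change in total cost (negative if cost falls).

Current service cost with {Joliet, Orton}: 694.
Adding Farrow: each township re-picks its cheapest; new service cost 540, saving 154.
Extra fixed cost: 18. Net change = 18 − 154 = -136.
(Totals: 771 → 635.)

Yes — net change −136 (cost falls by 136).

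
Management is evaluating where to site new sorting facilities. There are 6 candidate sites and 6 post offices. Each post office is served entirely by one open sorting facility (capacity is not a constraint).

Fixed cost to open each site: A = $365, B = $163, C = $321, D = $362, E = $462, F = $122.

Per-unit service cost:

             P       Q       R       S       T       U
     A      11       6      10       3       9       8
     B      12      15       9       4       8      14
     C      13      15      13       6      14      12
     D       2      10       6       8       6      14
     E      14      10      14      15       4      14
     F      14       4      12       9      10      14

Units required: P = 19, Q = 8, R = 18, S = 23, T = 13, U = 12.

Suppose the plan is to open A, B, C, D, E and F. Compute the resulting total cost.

Each post office is assigned to its cheapest site among the open ones.
{A, B, C, D, E, F}: P→D 2·19=38, Q→F 4·8=32, R→D 6·18=108, S→A 3·23=69, T→E 4·13=52, U→A 8·12=96. Service 395; fixed 1795; total 2190.

Total cost: 2190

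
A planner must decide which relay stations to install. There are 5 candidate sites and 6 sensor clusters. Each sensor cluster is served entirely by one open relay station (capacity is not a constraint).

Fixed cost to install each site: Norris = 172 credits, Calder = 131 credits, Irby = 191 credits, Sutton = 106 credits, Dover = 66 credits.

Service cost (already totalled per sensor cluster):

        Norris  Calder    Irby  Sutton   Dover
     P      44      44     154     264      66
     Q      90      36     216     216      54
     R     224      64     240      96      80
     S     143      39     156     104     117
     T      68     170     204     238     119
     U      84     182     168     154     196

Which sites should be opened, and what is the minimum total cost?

Open Norris and Calder; minimum total cost 638.

For any fixed open set, each sensor cluster goes to its cheapest open site; total = fixed + service.
{Norris, Calder}: P→Norris 44, Q→Calder 36, R→Calder 64, S→Calder 39, T→Norris 68, U→Norris 84. Service 335; fixed 303; total 638.
{Calder}: P→Calder 44, Q→Calder 36, R→Calder 64, S→Calder 39, T→Calder 170, U→Calder 182. Service 535; fixed 131; total 666.
{Calder, Dover}: service 484 + fixed 197 = 681
{Norris, Calder, Irby, Sutton, Dover}: service 335 + fixed 666 = 1001
No other subset beats 638.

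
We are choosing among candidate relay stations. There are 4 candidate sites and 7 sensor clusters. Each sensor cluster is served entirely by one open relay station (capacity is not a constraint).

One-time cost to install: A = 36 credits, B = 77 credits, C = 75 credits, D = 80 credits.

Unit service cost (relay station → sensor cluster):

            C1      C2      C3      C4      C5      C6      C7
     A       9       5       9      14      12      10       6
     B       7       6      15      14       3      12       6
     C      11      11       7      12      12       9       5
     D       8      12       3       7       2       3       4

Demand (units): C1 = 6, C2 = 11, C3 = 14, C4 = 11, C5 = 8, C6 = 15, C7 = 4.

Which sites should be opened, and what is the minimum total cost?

Open A and D; minimum total cost 415.

For any fixed open set, each sensor cluster goes to its cheapest open site; total = fixed + service.
{A, D}: C1→D 8·6=48, C2→A 5·11=55, C3→D 3·14=42, C4→D 7·11=77, C5→D 2·8=16, C6→D 3·15=45, C7→D 4·4=16. Service 299; fixed 116; total 415.
{D}: C1→D 8·6=48, C2→D 12·11=132, C3→D 3·14=42, C4→D 7·11=77, C5→D 2·8=16, C6→D 3·15=45, C7→D 4·4=16. Service 376; fixed 80; total 456.
{B, D}: service 304 + fixed 157 = 461
{A, B, C, D}: C1→B 7·6=42, C2→A 5·11=55, C3→D 3·14=42, C4→D 7·11=77, C5→D 2·8=16, C6→D 3·15=45, C7→D 4·4=16. Service 293; fixed 268; total 561.
No other subset beats 415.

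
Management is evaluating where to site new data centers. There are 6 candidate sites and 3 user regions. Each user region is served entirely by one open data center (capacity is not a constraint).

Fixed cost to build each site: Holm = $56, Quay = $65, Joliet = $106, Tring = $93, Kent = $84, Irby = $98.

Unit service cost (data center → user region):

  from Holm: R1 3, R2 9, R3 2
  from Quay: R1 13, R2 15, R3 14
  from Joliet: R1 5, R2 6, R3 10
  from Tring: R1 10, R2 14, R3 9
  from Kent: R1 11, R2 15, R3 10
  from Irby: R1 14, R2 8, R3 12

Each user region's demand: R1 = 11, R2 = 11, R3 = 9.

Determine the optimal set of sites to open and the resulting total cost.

Open Holm only; minimum total cost 206.

For any fixed open set, each user region goes to its cheapest open site; total = fixed + service.
{Holm}: R1→Holm 3·11=33, R2→Holm 9·11=99, R3→Holm 2·9=18. Service 150; fixed 56; total 206.
{Holm, Quay}: R1→Holm 3·11=33, R2→Holm 9·11=99, R3→Holm 2·9=18. Service 150; fixed 121; total 271.
{Holm, Joliet}: service 117 + fixed 162 = 279
{Holm, Quay, Joliet, Tring, Kent, Irby}: service 117 + fixed 502 = 619
No other subset beats 206.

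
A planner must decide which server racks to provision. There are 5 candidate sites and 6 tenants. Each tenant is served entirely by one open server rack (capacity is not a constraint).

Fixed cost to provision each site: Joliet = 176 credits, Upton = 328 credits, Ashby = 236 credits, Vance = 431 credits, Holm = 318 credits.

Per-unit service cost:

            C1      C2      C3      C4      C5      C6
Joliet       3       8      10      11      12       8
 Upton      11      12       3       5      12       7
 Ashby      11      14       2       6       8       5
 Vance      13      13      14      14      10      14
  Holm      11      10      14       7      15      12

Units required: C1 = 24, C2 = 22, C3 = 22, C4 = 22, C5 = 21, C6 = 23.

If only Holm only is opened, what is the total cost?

Total cost: 1855

Each tenant is assigned to its cheapest site among the open ones.
{Holm}: C1→Holm 11·24=264, C2→Holm 10·22=220, C3→Holm 14·22=308, C4→Holm 7·22=154, C5→Holm 15·21=315, C6→Holm 12·23=276. Service 1537; fixed 318; total 1855.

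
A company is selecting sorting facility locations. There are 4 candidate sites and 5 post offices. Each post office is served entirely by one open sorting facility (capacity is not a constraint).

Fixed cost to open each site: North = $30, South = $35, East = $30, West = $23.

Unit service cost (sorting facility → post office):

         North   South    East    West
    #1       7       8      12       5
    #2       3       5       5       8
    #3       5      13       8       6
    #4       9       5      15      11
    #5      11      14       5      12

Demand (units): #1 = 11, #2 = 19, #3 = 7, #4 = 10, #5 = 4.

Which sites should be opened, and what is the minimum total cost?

For any fixed open set, each post office goes to its cheapest open site; total = fixed + service.
{North, South}: #1→North 7·11=77, #2→North 3·19=57, #3→North 5·7=35, #4→South 5·10=50, #5→North 11·4=44. Service 263; fixed 65; total 328.
{North, South, West}: service 241 + fixed 88 = 329
{North}: service 303 + fixed 30 = 333
{North, South, East, West}: service 217 + fixed 118 = 335
No other subset beats 328.

Open North and South; minimum total cost 328.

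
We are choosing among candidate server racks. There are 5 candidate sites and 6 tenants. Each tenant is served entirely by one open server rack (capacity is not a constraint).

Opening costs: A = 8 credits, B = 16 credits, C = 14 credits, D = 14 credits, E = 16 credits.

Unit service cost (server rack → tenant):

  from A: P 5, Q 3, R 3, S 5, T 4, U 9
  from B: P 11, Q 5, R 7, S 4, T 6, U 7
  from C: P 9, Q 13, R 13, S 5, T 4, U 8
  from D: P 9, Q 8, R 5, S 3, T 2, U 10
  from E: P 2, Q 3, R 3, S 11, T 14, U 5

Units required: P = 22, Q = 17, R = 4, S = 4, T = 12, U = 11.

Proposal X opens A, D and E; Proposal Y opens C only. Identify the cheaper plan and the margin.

Proposal X is cheaper by 405.

Proposal X: {A, D, E}: P→E 2·22=44, Q→A 3·17=51, R→A 3·4=12, S→D 3·4=12, T→D 2·12=24, U→E 5·11=55. Service 198; fixed 38; total 236.
Proposal Y: {C}: P→C 9·22=198, Q→C 13·17=221, R→C 13·4=52, S→C 5·4=20, T→C 4·12=48, U→C 8·11=88. Service 627; fixed 14; total 641.
Difference: |236 − 641| = 405.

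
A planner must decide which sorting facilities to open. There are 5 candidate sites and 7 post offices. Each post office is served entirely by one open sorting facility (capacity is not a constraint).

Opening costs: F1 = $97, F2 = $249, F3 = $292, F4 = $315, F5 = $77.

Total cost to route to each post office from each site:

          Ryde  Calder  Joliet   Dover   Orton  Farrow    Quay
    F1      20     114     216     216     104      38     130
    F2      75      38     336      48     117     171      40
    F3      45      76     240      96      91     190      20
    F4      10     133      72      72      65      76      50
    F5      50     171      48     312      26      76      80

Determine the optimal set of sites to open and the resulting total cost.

Open F2 and F5; minimum total cost 652.

For any fixed open set, each post office goes to its cheapest open site; total = fixed + service.
{F2, F5}: Ryde→F5 50, Calder→F2 38, Joliet→F5 48, Dover→F2 48, Orton→F5 26, Farrow→F5 76, Quay→F2 40. Service 326; fixed 326; total 652.
{F1, F2, F5}: Ryde→F1 20, Calder→F2 38, Joliet→F5 48, Dover→F2 48, Orton→F5 26, Farrow→F1 38, Quay→F2 40. Service 258; fixed 423; total 681.
{F1, F5}: Ryde→F1 20, Calder→F1 114, Joliet→F5 48, Dover→F1 216, Orton→F5 26, Farrow→F1 38, Quay→F5 80. Service 542; fixed 174; total 716.
{F1, F2, F3, F4, F5}: service 228 + fixed 1030 = 1258
No other subset beats 652.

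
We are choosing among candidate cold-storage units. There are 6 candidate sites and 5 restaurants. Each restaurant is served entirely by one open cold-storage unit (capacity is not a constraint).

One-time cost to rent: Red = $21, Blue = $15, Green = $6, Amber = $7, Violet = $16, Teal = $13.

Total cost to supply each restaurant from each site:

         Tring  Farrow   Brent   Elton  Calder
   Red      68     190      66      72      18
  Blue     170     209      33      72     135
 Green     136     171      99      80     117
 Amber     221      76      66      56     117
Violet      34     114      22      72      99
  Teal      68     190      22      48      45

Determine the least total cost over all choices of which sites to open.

For any fixed open set, each restaurant goes to its cheapest open site; total = fixed + service.
{Red, Amber, Violet}: Tring→Violet 34, Farrow→Amber 76, Brent→Violet 22, Elton→Amber 56, Calder→Red 18. Service 206; fixed 44; total 250.
{Red, Amber, Violet, Teal}: service 198 + fixed 57 = 255
{Red, Green, Amber, Violet}: Tring→Violet 34, Farrow→Amber 76, Brent→Violet 22, Elton→Amber 56, Calder→Red 18. Service 206; fixed 50; total 256.
{Red, Blue, Green, Amber, Violet, Teal}: service 198 + fixed 78 = 276
No other subset beats 250.

Minimum total cost: 250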